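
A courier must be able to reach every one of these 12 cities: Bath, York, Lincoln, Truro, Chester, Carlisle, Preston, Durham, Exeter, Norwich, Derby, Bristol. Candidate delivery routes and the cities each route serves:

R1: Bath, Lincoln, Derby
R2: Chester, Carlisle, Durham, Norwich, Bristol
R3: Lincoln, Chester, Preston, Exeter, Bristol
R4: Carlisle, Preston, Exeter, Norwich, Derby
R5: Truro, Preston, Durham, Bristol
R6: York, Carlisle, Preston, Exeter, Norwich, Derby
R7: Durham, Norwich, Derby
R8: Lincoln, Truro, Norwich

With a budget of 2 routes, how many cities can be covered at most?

9

Choosing R2, R6 covers {York, Chester, Carlisle, Preston, Durham, Exeter, Norwich, Derby, Bristol} — 9 cities.
No choice of 2 routes does better; here Bath, Lincoln, Truro are left uncovered.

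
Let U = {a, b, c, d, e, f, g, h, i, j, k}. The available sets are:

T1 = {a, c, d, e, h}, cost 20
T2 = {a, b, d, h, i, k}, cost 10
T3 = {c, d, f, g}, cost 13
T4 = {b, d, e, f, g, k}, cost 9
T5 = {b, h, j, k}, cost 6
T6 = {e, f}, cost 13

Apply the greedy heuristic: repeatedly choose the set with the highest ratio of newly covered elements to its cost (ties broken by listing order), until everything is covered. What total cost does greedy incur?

Pick 1: T4 adds 6 new (b, d, e, f, g, k) at cost 9 (ratio 6/9).
Pick 2: T5 adds 2 new (h, j) at cost 6 (ratio 2/6).
Pick 3: T2 adds 2 new (a, i) at cost 10 (ratio 2/10).
Pick 4: T3 adds 1 new (c) at cost 13 (ratio 1/13).
Greedy total cost: 9 + 6 + 10 + 13 = 38.

38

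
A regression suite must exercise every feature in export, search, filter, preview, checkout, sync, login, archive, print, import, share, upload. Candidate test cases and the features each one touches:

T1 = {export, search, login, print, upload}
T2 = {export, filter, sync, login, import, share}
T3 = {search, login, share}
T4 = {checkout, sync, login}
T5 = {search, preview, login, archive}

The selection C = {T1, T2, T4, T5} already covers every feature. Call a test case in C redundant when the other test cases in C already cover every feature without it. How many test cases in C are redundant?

0

Drop T1: print, upload uncovered — not redundant.
Drop T2: filter, import, share uncovered — not redundant.
Drop T4: checkout uncovered — not redundant.
Drop T5: preview, archive uncovered — not redundant.
None of the test cases in C is redundant.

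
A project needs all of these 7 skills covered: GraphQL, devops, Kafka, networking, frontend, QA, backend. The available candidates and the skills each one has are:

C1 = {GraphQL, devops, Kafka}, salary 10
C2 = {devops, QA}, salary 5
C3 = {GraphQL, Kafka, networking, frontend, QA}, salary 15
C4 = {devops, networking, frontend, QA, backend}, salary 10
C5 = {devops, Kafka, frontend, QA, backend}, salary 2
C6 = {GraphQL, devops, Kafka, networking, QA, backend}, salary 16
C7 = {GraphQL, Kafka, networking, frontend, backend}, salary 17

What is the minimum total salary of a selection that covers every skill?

17

C3, C5 cover every skill at salary 15 + 2 = 17.
Any cover uses at least 2 candidates; among all covering selections none totals below 17.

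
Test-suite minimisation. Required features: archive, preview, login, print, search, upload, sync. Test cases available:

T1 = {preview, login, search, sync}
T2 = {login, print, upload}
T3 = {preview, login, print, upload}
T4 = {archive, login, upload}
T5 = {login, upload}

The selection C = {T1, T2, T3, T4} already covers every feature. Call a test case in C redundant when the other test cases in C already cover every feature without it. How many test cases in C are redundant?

2

Drop T1: search, sync uncovered — not redundant.
Drop T2: the rest still cover every feature — redundant.
Drop T3: the rest still cover every feature — redundant.
Drop T4: archive uncovered — not redundant.
2 redundant: T2, T3.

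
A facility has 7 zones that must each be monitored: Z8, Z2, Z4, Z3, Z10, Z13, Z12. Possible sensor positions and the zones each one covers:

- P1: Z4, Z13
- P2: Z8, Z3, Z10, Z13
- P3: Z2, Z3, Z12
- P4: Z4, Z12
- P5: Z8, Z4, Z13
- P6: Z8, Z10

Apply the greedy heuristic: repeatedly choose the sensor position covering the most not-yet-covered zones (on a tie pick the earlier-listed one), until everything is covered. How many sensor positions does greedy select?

3

Pick 1: P2 covers 4 new zones (Z8, Z3, Z10, Z13).
Pick 2: P3 covers 2 new zones (Z2, Z12).
Pick 3: P1 covers 1 new zones (Z4).
Greedy uses 3 sensor positions.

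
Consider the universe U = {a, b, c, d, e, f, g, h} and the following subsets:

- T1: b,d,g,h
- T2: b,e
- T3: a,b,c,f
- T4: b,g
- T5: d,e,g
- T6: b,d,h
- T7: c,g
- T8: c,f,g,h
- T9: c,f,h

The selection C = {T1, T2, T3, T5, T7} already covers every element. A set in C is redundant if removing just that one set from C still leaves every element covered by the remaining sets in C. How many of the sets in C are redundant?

3

Drop T1: h uncovered — not redundant.
Drop T2: the rest still cover every element — redundant.
Drop T3: a, f uncovered — not redundant.
Drop T5: the rest still cover every element — redundant.
Drop T7: the rest still cover every element — redundant.
3 redundant: T2, T5, T7.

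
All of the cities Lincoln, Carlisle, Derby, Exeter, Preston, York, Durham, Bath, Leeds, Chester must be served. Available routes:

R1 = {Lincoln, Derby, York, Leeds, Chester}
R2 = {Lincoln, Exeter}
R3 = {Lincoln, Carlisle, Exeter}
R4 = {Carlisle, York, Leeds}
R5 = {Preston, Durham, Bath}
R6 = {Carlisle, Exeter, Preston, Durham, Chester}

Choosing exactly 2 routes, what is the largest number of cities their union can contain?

9

Choosing R1, R6 covers {Lincoln, Carlisle, Derby, Exeter, Preston, York, Durham, Leeds, Chester} — 9 cities.
No choice of 2 routes does better; here Bath is left uncovered.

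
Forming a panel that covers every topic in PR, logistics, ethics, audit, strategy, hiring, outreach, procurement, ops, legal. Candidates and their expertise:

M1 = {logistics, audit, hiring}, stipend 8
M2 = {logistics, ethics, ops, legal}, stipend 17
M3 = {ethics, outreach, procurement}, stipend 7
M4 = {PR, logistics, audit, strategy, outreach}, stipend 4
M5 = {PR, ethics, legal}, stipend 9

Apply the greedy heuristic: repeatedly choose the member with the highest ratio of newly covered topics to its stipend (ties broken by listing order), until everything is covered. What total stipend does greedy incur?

36

Pick 1: M4 adds 5 new (PR, logistics, audit, strategy, outreach) at stipend 4 (ratio 5/4).
Pick 2: M3 adds 2 new (ethics, procurement) at stipend 7 (ratio 2/7).
Pick 3: M1 adds 1 new (hiring) at stipend 8 (ratio 1/8).
Pick 4: M2 adds 2 new (ops, legal) at stipend 17 (ratio 2/17).
Greedy total stipend: 4 + 7 + 8 + 17 = 36.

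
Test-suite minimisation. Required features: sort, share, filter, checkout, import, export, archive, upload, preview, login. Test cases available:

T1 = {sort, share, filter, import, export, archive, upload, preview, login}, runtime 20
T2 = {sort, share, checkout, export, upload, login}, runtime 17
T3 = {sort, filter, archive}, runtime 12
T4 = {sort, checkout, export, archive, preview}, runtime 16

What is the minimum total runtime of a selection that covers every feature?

36

T1, T4 cover every feature at runtime 20 + 16 = 36.
Any cover uses at least 2 test cases; among all covering selections none totals below 36.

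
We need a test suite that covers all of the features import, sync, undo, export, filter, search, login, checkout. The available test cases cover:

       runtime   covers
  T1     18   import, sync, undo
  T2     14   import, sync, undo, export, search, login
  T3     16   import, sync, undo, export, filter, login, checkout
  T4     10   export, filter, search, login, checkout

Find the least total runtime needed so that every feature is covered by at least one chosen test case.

24

T2, T4 cover every feature at runtime 14 + 10 = 24.
Any cover uses at least 2 test cases; among all covering selections none totals below 24.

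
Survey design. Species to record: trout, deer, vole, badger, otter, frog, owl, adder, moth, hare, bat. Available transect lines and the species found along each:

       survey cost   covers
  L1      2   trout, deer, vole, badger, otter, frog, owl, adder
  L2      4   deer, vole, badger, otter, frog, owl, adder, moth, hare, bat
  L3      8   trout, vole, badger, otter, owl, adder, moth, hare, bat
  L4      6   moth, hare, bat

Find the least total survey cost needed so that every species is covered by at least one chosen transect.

L1, L2 cover every species at survey cost 2 + 4 = 6.
Any cover uses at least 2 transects; among all covering selections none totals below 6.

6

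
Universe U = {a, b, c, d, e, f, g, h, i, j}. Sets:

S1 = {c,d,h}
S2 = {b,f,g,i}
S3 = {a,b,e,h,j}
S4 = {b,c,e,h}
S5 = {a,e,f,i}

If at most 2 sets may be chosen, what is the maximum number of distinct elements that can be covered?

8

Choosing S2, S3 covers {a, b, e, f, g, h, i, j} — 8 elements.
No choice of 2 sets does better; here c, d are left uncovered.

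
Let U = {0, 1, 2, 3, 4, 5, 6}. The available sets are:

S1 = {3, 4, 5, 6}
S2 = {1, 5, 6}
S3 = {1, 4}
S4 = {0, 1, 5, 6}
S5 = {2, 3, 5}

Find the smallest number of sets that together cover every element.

S1, S4, S5 together cover {0, 1, 2, 3, 4, 5, 6} — every element.
No 2 of the 5 sets cover everything (all 10 pairs fall short), so 3 is minimum.

3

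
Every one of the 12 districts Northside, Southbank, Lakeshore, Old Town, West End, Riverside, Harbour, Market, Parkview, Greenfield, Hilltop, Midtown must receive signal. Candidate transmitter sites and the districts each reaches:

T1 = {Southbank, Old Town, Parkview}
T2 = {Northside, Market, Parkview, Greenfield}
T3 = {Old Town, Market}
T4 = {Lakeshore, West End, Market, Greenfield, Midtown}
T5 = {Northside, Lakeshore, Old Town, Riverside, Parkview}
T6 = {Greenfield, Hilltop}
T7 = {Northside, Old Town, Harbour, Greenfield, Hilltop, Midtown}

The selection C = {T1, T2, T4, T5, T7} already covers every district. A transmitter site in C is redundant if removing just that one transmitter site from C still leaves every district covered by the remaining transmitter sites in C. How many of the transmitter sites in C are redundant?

1

Drop T1: Southbank uncovered — not redundant.
Drop T2: the rest still cover every district — redundant.
Drop T4: West End uncovered — not redundant.
Drop T5: Riverside uncovered — not redundant.
Drop T7: Harbour, Hilltop uncovered — not redundant.
1 redundant: T2.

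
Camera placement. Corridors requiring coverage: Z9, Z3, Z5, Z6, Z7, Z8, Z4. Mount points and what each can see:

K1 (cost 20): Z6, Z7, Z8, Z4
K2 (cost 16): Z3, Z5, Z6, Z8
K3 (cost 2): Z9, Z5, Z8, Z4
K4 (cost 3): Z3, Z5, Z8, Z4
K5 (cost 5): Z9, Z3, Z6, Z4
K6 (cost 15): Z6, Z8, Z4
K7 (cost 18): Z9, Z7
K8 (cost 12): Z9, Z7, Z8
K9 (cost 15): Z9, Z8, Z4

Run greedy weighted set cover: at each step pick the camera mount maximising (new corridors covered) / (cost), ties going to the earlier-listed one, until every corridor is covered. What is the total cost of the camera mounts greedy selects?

Pick 1: K3 adds 4 new (Z9, Z5, Z8, Z4) at cost 2 (ratio 4/2).
Pick 2: K5 adds 2 new (Z3, Z6) at cost 5 (ratio 2/5).
Pick 3: K8 adds 1 new (Z7) at cost 12 (ratio 1/12).
Greedy total cost: 2 + 5 + 12 = 19.

19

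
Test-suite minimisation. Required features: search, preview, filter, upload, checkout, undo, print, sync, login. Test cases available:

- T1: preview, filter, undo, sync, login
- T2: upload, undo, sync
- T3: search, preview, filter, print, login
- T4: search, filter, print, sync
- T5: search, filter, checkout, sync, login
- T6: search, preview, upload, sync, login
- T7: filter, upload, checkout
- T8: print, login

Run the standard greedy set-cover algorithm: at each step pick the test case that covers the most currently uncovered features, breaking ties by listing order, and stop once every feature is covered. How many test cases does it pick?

Pick 1: T1 covers 5 new features (preview, filter, undo, sync, login).
Pick 2: T3 covers 2 new features (search, print).
Pick 3: T7 covers 2 new features (upload, checkout).
Greedy uses 3 test cases.

3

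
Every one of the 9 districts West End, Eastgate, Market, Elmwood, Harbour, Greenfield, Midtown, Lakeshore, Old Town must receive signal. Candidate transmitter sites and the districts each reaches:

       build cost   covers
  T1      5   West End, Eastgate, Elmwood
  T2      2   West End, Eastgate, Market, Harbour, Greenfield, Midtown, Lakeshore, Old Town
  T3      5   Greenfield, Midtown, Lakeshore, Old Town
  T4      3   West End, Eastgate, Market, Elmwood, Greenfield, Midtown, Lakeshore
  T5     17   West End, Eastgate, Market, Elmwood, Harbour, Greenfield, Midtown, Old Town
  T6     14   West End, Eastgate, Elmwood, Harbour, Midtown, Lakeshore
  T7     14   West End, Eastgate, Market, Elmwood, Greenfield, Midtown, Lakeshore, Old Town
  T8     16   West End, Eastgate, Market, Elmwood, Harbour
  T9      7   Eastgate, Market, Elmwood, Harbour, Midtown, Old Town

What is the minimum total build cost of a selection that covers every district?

5

T2, T4 cover every district at build cost 2 + 3 = 5.
Any cover uses at least 2 transmitter sites; among all covering selections none totals below 5.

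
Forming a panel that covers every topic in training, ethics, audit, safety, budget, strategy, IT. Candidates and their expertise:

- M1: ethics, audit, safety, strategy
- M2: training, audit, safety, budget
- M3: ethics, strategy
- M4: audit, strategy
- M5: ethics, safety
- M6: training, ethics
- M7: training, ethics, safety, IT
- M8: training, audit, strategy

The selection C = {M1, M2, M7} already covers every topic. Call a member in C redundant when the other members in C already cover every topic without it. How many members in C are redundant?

Drop M1: strategy uncovered — not redundant.
Drop M2: budget uncovered — not redundant.
Drop M7: IT uncovered — not redundant.
None of the members in C is redundant.

0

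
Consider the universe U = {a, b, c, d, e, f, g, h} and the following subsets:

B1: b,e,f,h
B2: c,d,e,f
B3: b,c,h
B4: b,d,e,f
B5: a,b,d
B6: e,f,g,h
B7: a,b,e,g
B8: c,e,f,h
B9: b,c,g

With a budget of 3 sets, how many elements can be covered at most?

Choosing B1, B2, B7 covers {a, b, c, d, e, f, g, h} — 8 elements.
That is all 8 elements.

8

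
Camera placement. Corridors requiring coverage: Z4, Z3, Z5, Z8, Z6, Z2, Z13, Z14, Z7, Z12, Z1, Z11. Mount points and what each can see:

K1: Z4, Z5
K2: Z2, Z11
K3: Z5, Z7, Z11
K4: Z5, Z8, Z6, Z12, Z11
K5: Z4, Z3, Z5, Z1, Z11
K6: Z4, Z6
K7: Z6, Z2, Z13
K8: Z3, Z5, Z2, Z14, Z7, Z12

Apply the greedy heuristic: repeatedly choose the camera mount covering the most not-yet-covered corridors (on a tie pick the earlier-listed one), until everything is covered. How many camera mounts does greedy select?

Pick 1: K8 covers 6 new corridors (Z3, Z5, Z2, Z14, Z7, Z12).
Pick 2: K4 covers 3 new corridors (Z8, Z6, Z11).
Pick 3: K5 covers 2 new corridors (Z4, Z1).
Pick 4: K7 covers 1 new corridors (Z13).
Greedy uses 4 camera mounts.

4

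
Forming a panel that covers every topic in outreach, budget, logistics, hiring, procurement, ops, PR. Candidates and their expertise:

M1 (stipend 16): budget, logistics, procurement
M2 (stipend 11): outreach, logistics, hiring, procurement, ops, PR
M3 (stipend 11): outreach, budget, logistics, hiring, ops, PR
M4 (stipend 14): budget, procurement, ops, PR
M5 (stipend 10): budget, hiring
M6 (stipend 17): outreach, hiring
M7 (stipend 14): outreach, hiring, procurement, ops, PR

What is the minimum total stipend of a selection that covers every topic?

M2, M5 cover every topic at stipend 11 + 10 = 21.
Any cover uses at least 2 members; among all covering selections none totals below 21.

21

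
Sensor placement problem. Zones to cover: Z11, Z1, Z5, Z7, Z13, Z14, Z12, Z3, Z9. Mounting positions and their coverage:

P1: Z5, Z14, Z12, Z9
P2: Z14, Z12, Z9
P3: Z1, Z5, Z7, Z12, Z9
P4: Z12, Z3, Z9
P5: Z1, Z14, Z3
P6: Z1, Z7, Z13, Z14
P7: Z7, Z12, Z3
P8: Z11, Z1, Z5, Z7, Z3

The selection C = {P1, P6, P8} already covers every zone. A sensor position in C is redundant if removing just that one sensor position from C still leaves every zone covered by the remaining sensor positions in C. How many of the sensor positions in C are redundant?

Drop P1: Z12, Z9 uncovered — not redundant.
Drop P6: Z13 uncovered — not redundant.
Drop P8: Z11, Z3 uncovered — not redundant.
None of the sensor positions in C is redundant.

0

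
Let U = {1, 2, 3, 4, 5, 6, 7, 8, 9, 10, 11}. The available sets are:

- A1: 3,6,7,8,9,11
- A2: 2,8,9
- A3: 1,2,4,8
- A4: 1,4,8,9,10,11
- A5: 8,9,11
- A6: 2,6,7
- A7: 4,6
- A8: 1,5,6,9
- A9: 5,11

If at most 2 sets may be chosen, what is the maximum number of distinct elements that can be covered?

Choosing A1, A3 covers {1, 2, 3, 4, 6, 7, 8, 9, 11} — 9 elements.
No choice of 2 sets does better; here 5, 10 are left uncovered.

9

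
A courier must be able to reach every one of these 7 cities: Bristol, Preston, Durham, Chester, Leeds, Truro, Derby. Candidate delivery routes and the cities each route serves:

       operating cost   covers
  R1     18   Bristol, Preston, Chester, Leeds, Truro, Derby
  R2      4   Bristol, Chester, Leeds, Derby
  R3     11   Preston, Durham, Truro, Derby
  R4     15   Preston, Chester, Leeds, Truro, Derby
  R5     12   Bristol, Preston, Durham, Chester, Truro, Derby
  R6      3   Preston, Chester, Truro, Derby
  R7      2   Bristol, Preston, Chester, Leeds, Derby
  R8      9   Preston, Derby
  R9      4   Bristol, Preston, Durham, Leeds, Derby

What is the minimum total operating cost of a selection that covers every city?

7

R6, R9 cover every city at operating cost 3 + 4 = 7.
Any cover uses at least 2 routes; among all covering selections none totals below 7.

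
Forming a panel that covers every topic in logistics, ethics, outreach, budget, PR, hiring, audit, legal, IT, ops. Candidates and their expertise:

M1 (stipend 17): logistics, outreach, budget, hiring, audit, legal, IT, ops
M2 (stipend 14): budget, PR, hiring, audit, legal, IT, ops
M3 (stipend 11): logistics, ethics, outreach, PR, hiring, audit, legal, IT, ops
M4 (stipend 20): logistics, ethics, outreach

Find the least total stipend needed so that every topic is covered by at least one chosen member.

25

M2, M3 cover every topic at stipend 14 + 11 = 25.
Any cover uses at least 2 members; among all covering selections none totals below 25.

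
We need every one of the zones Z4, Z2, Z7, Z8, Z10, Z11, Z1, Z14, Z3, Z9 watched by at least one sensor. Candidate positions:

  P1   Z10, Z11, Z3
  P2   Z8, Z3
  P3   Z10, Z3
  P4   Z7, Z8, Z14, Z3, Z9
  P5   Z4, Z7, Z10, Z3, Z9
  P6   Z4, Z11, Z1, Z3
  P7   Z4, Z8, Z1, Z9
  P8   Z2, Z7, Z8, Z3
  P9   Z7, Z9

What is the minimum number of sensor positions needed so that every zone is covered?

4

P1, P4, P6, P8 together cover {Z4, Z2, Z7, Z8, Z10, Z11, Z1, Z14, Z3, Z9} — every zone.
No 3 of the 9 sensor positions cover everything (all 84 triples fall short), so 4 is minimum.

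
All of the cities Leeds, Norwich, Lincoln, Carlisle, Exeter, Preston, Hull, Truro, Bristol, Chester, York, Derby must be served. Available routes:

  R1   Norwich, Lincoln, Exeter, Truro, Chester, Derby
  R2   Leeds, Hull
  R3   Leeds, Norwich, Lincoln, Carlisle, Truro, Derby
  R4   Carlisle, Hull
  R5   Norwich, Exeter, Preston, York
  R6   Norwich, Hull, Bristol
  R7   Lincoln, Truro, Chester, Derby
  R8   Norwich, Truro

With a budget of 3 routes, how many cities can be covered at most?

11

Choosing R3, R5, R6 covers {Leeds, Norwich, Lincoln, Carlisle, Exeter, Preston, Hull, Truro, Bristol, York, Derby} — 11 cities.
No choice of 3 routes does better; here Chester is left uncovered.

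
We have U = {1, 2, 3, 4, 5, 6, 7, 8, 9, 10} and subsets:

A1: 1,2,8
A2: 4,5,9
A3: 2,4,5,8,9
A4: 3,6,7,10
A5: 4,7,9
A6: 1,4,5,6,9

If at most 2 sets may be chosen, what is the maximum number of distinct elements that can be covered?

9

Choosing A3, A4 covers {2, 3, 4, 5, 6, 7, 8, 9, 10} — 9 elements.
No choice of 2 sets does better; here 1 is left uncovered.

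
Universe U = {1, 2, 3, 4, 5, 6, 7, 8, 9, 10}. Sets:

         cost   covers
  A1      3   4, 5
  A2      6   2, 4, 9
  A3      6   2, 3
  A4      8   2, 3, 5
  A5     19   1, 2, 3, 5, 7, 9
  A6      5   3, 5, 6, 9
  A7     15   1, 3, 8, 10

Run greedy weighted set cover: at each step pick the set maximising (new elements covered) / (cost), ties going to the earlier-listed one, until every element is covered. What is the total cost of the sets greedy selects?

48

Pick 1: A6 adds 4 new (3, 5, 6, 9) at cost 5 (ratio 4/5).
Pick 2: A1 adds 1 new (4) at cost 3 (ratio 1/3).
Pick 3: A7 adds 3 new (1, 8, 10) at cost 15 (ratio 3/15).
Pick 4: A2 adds 1 new (2) at cost 6 (ratio 1/6).
Pick 5: A5 adds 1 new (7) at cost 19 (ratio 1/19).
Greedy total cost: 5 + 3 + 15 + 6 + 19 = 48. (The true optimum is 42, so greedy overshoots here.)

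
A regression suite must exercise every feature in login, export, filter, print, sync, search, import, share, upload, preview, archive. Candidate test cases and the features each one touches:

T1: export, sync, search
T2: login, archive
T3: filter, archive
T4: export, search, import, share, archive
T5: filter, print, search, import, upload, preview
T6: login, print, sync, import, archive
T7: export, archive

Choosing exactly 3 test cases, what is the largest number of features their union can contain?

11

Choosing T4, T5, T6 covers {login, export, filter, print, sync, search, import, share, upload, preview, archive} — 11 features.
That is all 11 features.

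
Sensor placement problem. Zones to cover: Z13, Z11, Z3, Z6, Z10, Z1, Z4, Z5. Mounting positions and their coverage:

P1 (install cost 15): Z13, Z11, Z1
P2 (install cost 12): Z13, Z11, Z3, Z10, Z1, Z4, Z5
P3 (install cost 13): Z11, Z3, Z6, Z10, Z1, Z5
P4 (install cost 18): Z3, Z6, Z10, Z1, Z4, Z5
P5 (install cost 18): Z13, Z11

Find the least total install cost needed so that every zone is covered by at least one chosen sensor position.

25

P2, P3 cover every zone at install cost 12 + 13 = 25.
Any cover uses at least 2 sensor positions; among all covering selections none totals below 25.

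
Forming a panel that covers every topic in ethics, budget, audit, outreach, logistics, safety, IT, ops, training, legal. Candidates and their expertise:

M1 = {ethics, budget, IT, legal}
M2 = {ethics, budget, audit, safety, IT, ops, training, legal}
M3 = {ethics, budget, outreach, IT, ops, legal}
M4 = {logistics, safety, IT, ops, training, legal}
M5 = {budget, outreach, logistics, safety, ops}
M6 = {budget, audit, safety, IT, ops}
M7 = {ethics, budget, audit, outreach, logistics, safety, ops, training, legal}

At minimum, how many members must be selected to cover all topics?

2

M1, M7 together cover {ethics, budget, audit, outreach, logistics, safety, IT, ops, training, legal} — every topic.
No single member contains all 10 topics, so 2 is optimal.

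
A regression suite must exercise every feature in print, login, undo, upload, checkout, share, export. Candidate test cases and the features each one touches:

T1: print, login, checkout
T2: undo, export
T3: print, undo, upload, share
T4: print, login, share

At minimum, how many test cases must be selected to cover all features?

3

T1, T2, T3 together cover {print, login, undo, upload, checkout, share, export} — every feature.
No 2 of the 4 test cases cover everything (all 6 pairs fall short), so 3 is minimum.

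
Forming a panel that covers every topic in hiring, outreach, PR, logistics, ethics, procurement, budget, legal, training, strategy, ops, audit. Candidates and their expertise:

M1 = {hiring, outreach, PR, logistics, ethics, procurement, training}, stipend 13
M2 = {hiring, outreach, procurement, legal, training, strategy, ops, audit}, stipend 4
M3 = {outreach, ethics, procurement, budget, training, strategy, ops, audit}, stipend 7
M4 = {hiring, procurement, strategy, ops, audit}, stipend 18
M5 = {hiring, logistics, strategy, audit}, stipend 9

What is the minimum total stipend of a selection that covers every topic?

24

M1, M2, M3 cover every topic at stipend 13 + 4 + 7 = 24.
Any cover uses at least 3 members; among all covering selections none totals below 24.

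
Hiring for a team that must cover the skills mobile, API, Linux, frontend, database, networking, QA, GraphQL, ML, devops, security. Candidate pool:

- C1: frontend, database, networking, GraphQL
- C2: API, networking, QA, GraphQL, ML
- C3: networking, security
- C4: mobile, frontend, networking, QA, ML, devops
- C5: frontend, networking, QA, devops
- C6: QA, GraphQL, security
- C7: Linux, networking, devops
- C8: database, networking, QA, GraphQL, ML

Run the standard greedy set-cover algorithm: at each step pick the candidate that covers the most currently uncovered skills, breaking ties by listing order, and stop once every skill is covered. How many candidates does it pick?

Pick 1: C4 covers 6 new skills (mobile, frontend, networking, QA, ML, devops).
Pick 2: C1 covers 2 new skills (database, GraphQL).
Pick 3: C2 covers 1 new skills (API).
Pick 4: C3 covers 1 new skills (security).
Pick 5: C7 covers 1 new skills (Linux).
Greedy uses 5 candidates.

5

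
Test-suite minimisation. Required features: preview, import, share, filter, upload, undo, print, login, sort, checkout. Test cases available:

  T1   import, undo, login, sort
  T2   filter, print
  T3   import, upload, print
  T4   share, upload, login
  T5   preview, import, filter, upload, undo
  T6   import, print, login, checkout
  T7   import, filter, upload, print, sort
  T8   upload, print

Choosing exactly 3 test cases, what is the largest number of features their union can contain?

Choosing T1, T5, T6 covers {preview, import, filter, upload, undo, print, login, sort, checkout} — 9 features.
No choice of 3 test cases does better; here share is left uncovered.

9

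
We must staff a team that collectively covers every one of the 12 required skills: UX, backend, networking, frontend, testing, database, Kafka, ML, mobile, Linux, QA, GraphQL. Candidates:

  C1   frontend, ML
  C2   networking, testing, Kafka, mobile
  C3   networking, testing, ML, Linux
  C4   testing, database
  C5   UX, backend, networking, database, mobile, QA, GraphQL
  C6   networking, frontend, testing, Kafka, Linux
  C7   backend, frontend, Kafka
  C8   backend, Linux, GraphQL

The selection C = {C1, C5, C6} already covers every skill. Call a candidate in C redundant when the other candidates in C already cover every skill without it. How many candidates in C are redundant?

Drop C1: ML uncovered — not redundant.
Drop C5: UX, backend, database, mobile, … uncovered — not redundant.
Drop C6: testing, Kafka, Linux uncovered — not redundant.
None of the candidates in C is redundant.

0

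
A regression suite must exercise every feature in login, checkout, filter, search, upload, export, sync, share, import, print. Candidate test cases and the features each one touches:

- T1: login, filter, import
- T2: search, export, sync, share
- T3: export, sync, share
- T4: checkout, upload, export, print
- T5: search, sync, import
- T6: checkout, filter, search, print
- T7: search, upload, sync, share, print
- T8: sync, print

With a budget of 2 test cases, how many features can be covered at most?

8

Choosing T1, T7 covers {login, filter, search, upload, sync, share, import, print} — 8 features.
No choice of 2 test cases does better; here checkout, export are left uncovered.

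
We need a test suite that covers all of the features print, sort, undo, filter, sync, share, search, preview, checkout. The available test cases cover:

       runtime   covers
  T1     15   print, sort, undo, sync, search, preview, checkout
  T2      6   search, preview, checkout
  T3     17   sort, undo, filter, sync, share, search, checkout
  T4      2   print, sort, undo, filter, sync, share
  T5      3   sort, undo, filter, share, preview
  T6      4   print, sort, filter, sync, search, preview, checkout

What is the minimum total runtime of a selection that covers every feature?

T4, T6 cover every feature at runtime 2 + 4 = 6.
Any cover uses at least 2 test cases; among all covering selections none totals below 6.

6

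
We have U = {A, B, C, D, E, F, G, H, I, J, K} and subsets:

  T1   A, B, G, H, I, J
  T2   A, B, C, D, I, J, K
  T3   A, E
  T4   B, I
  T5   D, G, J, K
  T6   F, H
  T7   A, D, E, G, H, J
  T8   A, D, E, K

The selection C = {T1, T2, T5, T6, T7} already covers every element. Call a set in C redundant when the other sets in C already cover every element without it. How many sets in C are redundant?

2

Drop T1: the rest still cover every element — redundant.
Drop T2: C uncovered — not redundant.
Drop T5: the rest still cover every element — redundant.
Drop T6: F uncovered — not redundant.
Drop T7: E uncovered — not redundant.
2 redundant: T1, T5.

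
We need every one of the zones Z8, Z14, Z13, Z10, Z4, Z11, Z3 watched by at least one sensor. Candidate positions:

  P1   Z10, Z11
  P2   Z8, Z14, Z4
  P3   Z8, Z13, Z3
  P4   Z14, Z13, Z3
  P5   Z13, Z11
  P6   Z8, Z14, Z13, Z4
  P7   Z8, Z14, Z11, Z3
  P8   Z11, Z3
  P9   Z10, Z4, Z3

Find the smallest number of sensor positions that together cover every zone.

3

P1, P2, P3 together cover {Z8, Z14, Z13, Z10, Z4, Z11, Z3} — every zone.
No 2 of the 9 sensor positions cover everything (all 36 pairs fall short), so 3 is minimum.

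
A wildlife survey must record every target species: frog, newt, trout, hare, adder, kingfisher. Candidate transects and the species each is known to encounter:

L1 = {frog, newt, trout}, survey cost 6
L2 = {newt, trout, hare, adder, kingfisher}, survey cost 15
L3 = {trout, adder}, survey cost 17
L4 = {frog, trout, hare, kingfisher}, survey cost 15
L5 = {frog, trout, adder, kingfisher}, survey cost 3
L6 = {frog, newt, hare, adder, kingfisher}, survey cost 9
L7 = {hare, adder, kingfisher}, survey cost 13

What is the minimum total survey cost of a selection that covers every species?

12

L5, L6 cover every species at survey cost 3 + 9 = 12.
Any cover uses at least 2 transects; among all covering selections none totals below 12.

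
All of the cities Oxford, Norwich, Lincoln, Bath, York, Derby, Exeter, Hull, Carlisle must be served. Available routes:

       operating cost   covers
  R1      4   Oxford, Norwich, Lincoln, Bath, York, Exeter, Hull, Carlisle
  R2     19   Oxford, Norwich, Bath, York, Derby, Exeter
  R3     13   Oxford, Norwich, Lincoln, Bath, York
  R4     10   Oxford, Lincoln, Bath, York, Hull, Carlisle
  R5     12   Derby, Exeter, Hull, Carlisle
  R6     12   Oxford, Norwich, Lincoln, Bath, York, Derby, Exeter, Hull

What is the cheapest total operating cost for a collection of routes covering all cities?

16

R1, R5 cover every city at operating cost 4 + 12 = 16.
Any cover uses at least 2 routes; among all covering selections none totals below 16.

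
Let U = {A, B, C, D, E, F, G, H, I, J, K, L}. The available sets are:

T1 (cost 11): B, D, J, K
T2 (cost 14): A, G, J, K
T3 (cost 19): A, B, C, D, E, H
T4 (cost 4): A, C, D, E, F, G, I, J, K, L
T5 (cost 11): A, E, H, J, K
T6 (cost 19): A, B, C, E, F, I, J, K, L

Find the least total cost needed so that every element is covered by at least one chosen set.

23

T3, T4 cover every element at cost 19 + 4 = 23.
Any cover uses at least 2 sets; among all covering selections none totals below 23.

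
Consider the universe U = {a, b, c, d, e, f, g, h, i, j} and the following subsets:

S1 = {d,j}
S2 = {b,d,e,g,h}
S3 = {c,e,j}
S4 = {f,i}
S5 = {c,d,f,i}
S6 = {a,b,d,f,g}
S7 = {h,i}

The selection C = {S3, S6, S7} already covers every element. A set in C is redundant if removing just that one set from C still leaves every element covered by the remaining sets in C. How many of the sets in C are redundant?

0

Drop S3: c, e, j uncovered — not redundant.
Drop S6: a, b, d, f, … uncovered — not redundant.
Drop S7: h, i uncovered — not redundant.
None of the sets in C is redundant.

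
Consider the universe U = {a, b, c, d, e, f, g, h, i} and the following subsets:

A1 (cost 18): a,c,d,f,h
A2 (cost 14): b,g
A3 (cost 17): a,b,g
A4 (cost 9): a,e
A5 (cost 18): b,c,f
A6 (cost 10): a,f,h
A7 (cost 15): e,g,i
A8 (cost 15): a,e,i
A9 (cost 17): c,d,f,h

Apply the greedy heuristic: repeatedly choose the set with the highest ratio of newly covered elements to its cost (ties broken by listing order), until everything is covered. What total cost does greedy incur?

Pick 1: A6 adds 3 new (a, f, h) at cost 10 (ratio 3/10).
Pick 2: A7 adds 3 new (e, g, i) at cost 15 (ratio 3/15).
Pick 3: A9 adds 2 new (c, d) at cost 17 (ratio 2/17).
Pick 4: A2 adds 1 new (b) at cost 14 (ratio 1/14).
Greedy total cost: 10 + 15 + 17 + 14 = 56. (The true optimum is 46, so greedy overshoots here.)

56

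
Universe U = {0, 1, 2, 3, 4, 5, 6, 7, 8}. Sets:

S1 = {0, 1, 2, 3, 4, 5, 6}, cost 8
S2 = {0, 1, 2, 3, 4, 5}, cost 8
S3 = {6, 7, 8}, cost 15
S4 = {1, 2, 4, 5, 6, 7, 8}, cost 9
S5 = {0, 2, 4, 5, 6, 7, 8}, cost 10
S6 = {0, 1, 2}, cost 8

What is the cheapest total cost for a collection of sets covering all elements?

17

S1, S4 cover every element at cost 8 + 9 = 17.
Any cover uses at least 2 sets; among all covering selections none totals below 17.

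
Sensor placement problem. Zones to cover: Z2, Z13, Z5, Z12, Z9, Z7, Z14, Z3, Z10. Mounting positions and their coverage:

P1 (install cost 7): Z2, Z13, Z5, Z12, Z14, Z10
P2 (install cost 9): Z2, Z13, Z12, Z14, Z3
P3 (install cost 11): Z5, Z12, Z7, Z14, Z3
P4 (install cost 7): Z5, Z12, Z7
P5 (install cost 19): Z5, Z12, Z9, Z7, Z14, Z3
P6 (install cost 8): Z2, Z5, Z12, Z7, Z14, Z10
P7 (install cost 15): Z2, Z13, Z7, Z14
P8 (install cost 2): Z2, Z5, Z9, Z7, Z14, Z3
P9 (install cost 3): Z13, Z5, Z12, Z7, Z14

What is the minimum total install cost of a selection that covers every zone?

9

P1, P8 cover every zone at install cost 7 + 2 = 9.
Any cover uses at least 2 sensor positions; among all covering selections none totals below 9.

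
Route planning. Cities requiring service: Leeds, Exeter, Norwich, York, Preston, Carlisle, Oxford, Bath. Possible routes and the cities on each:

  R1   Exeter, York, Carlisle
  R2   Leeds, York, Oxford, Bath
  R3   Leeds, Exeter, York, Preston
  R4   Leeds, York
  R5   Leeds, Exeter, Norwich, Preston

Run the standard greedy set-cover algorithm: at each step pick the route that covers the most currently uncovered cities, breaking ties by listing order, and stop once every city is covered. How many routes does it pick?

Pick 1: R2 covers 4 new cities (Leeds, York, Oxford, Bath).
Pick 2: R5 covers 3 new cities (Exeter, Norwich, Preston).
Pick 3: R1 covers 1 new cities (Carlisle).
Greedy uses 3 routes.

3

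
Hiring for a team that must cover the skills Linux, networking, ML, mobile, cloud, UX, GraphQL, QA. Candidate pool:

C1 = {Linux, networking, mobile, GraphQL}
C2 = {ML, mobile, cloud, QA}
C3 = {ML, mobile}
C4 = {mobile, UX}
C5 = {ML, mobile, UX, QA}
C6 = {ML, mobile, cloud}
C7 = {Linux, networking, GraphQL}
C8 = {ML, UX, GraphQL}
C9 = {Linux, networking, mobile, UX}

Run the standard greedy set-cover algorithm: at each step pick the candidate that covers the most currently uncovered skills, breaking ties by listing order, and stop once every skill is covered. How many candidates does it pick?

Pick 1: C1 covers 4 new skills (Linux, networking, mobile, GraphQL).
Pick 2: C2 covers 3 new skills (ML, cloud, QA).
Pick 3: C4 covers 1 new skills (UX).
Greedy uses 3 candidates.

3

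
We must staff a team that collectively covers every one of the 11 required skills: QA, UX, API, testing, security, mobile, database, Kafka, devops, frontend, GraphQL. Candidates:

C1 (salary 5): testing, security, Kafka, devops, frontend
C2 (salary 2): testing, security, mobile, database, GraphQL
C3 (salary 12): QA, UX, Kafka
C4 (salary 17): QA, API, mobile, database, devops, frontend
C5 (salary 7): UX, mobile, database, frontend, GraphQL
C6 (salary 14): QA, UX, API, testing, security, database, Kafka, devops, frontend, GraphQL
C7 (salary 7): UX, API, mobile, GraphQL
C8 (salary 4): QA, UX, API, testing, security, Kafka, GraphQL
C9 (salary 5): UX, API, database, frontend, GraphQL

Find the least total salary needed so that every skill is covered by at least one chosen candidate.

C1, C2, C8 cover every skill at salary 5 + 2 + 4 = 11.
Any cover uses at least 2 candidates; among all covering selections none totals below 11.

11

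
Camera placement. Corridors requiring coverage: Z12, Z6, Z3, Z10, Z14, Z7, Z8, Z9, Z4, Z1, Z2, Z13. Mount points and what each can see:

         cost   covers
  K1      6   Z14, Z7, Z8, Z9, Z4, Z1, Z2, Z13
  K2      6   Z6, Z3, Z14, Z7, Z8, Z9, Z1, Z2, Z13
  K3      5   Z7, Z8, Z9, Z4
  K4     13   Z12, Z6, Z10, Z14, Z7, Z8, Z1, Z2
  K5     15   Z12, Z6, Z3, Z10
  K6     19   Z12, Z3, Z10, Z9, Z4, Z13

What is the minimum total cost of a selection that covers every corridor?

21

K1, K5 cover every corridor at cost 6 + 15 = 21.
Any cover uses at least 2 camera mounts; among all covering selections none totals below 21.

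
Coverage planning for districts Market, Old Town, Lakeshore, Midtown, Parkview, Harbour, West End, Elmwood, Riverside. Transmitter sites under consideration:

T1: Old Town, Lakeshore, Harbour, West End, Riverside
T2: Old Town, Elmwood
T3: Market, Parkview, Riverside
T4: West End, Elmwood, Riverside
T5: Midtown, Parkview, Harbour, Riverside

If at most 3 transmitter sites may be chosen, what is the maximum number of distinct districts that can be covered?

8

Choosing T1, T2, T3 covers {Market, Old Town, Lakeshore, Parkview, Harbour, West End, Elmwood, Riverside} — 8 districts.
No choice of 3 transmitter sites does better; here Midtown is left uncovered.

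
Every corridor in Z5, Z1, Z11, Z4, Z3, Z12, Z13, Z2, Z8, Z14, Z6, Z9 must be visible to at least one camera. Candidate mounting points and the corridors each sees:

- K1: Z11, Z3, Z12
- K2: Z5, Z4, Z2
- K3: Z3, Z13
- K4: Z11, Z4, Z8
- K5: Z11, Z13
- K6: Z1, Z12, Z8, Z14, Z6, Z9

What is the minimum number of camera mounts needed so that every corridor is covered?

K1, K2, K3, K6 together cover {Z5, Z1, Z11, Z4, Z3, Z12, Z13, Z2, Z8, Z14, Z6, Z9} — every corridor.
No 3 of the 6 camera mounts cover everything (all 20 triples fall short), so 4 is minimum.

4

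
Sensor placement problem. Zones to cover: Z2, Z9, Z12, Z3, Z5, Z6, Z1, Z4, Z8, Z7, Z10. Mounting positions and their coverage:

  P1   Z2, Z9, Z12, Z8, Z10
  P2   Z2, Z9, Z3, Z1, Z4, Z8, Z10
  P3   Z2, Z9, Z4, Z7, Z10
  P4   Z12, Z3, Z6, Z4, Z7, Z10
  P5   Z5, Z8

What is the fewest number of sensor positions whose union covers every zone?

P2, P4, P5 together cover {Z2, Z9, Z12, Z3, Z5, Z6, Z1, Z4, Z8, Z7, Z10} — every zone.
No 2 of the 5 sensor positions cover everything (all 10 pairs fall short), so 3 is minimum.

3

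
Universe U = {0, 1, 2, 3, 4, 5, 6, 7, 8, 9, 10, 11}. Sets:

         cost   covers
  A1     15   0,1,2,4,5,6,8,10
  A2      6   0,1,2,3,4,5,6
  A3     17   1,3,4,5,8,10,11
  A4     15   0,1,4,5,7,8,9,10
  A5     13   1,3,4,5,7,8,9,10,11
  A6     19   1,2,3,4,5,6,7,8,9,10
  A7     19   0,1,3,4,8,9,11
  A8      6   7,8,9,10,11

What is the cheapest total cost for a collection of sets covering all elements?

12

A2, A8 cover every element at cost 6 + 6 = 12.
Any cover uses at least 2 sets; among all covering selections none totals below 12.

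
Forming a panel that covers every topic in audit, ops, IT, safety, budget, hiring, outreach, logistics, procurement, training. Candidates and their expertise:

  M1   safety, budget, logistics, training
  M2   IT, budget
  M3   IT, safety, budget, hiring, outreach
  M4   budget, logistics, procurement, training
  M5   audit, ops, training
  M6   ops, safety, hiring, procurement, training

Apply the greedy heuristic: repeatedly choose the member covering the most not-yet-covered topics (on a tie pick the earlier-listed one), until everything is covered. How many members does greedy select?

Pick 1: M3 covers 5 new topics (IT, safety, budget, hiring, outreach).
Pick 2: M4 covers 3 new topics (logistics, procurement, training).
Pick 3: M5 covers 2 new topics (audit, ops).
Greedy uses 3 members.

3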